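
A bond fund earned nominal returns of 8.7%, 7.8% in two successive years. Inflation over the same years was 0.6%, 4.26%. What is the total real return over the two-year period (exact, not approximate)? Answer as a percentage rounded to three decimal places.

11.720%

Compound the nominal returns: 1.0870 × 1.0780 = 1.171786.
Compound inflation: 1.0060 × 1.0426 = 1.048856.
Deflate: 1.171786 / 1.048856 = 1.117204.
Total real return = 1.117204 − 1 → 11.720%.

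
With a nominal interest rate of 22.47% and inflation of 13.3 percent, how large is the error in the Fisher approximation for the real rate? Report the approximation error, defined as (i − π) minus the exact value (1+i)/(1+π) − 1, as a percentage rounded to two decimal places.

Approximate: r ≈ 22.470% − 13.300% = 9.1700%
Exact: (1 + 0.2247)/(1 + 0.1330) − 1 = 8.0936%
Error = 9.1700% − 8.0936% = 1.0764% → 1.08%.

1.08%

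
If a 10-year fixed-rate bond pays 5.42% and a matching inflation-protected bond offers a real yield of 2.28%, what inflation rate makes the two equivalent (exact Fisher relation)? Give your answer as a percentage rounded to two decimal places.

3.07%

(1 + π) = (1 + i)/(1 + r) = 1.05420 / 1.02280 = 1.030700
Break-even inflation = 1.030700 − 1 → 3.07%.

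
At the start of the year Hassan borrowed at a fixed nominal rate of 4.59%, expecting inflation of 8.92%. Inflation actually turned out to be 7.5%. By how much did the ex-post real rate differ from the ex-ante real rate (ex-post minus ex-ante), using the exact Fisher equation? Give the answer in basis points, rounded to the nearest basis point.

127 basis points

Ex-ante: (1 + 0.0459)/(1 + 0.0892) − 1 = -3.9754%
Ex-post: (1 + 0.0459)/(1 + 0.0750) − 1 = -2.7070%
Difference (ex-post − ex-ante) = 1.2684% → 127 basis points.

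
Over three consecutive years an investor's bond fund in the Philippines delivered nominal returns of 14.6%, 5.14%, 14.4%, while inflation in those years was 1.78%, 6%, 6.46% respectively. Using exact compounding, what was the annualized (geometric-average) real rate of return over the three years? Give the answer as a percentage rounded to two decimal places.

6.27%

Compound the nominal returns: 1.1460 × 1.0514 × 1.1440 = 1.37841063.
Compound inflation: 1.0178 × 1.0600 × 1.0646 = 1.14856287.
Deflate: 1.37841063 / 1.14856287 = 1.20011770.
Annualized real rate = 1.20011770^(1/3) − 1 = 6.2693% → 6.27%.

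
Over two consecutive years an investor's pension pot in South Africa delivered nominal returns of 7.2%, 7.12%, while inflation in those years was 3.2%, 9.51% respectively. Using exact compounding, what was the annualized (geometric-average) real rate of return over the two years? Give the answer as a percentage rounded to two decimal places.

0.80%

Nominal growth factor = 1.0720 × 1.0712 = 1.14832640
Price-level growth factor = 1.0320 × 1.0951 = 1.13014320
Real growth factor = 1.14832640 / 1.13014320 = 1.01608929
Annualized real rate = 1.01608929^(1/2) − 1 = 0.8013% → 0.80%.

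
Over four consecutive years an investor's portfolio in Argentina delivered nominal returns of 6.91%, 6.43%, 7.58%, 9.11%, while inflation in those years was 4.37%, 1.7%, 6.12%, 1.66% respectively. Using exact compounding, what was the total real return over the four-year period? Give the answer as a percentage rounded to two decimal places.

16.64%

Nominal growth factor = 1.0691 × 1.0643 × 1.0758 × 1.0911 = 1.335606
Price-level growth factor = 1.0437 × 1.0170 × 1.0612 × 1.0166 = 1.145101
Real growth factor = 1.335606 / 1.145101 = 1.166365
Total real return = 1.166365 − 1 → 16.64%.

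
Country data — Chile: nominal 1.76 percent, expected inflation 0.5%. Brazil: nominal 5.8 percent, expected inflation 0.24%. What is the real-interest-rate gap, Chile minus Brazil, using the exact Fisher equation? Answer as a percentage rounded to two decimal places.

-4.29%

Chile: (1 + 0.0176)/(1 + 0.0050) − 1 = 1.2537%
Brazil: (1 + 0.0580)/(1 + 0.0024) − 1 = 5.5467%
Differential = 1.2537% − 5.5467% = -4.2930% → -4.29%.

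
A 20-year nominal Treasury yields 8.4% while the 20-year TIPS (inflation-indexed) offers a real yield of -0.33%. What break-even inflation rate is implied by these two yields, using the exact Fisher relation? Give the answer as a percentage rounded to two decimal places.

8.76%

(1 + π) = (1 + i)/(1 + r) = 1.08400 / 0.99670 = 1.087589
Break-even inflation = 1.087589 − 1 → 8.76%.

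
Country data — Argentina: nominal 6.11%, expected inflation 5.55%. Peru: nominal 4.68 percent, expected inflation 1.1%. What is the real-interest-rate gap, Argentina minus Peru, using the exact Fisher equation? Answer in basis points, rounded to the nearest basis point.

Argentina: (1 + 0.0611)/(1 + 0.0555) − 1 = 0.5306%
Peru: (1 + 0.0468)/(1 + 0.0110) − 1 = 3.5410%
Differential = 0.5306% − 3.5410% = -3.0105% → -301 basis points.

-301 basis points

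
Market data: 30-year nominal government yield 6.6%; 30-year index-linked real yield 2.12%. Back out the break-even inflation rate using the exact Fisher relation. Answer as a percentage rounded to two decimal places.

(1 + π) = (1 + i)/(1 + r) = 1.06600 / 1.02120 = 1.043870
Break-even inflation = 1.043870 − 1 → 4.39%.

4.39%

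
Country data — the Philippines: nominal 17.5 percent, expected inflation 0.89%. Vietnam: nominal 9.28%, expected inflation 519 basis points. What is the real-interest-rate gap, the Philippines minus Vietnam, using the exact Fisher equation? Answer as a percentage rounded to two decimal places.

12.58%

The Philippines: (1 + 0.1750)/(1 + 0.0089) − 1 = 16.4635%
Vietnam: (1 + 0.0928)/(1 + 0.0519) − 1 = 3.8882%
Differential = 16.4635% − 3.8882% = 12.5753% → 12.58%.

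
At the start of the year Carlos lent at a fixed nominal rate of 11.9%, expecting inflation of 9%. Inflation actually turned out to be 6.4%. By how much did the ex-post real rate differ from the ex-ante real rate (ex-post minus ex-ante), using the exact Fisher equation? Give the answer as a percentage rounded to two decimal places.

2.51%

Ex-ante: (1 + 0.1190)/(1 + 0.0900) − 1 = 2.6606%
Ex-post: (1 + 0.1190)/(1 + 0.0640) − 1 = 5.1692%
Difference (ex-post − ex-ante) = 2.5086% → 2.51%.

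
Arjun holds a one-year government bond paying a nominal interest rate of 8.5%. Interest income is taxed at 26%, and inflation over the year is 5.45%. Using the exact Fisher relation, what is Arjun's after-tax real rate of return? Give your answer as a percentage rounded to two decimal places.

0.80%

After-tax nominal return = 8.5% × (1 − 0.26) = 6.2900%.
1 + r = 1.06290 / 1.05450 = 1.007966
After-tax real rate = 1.007966 − 1 → 0.80%.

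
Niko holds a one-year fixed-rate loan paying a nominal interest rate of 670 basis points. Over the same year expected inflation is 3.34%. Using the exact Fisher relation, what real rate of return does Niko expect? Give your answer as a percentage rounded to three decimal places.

By the Fisher relation, 1 + r = (1 + i)/(1 + π).
1 + r = 1.06700 / 1.03340 = 1.032514
r = 1.032514 − 1 = 3.2514%, i.e. 3.251%.

3.251%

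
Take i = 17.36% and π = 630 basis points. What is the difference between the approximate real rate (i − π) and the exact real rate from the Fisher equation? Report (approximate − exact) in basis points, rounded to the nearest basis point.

66 basis points

Approximate: r ≈ 17.360% − 6.300% = 11.0600%
Exact: (1 + 0.1736)/(1 + 0.0630) − 1 = 10.4045%
Error = 11.0600% − 10.4045% = 0.6555% → 66 basis points.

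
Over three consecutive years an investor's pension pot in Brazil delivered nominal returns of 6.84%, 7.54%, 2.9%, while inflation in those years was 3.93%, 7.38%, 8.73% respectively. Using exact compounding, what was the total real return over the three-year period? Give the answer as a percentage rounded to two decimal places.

Nominal growth factor = 1.0684 × 1.0754 × 1.0290 = 1.182277
Price-level growth factor = 1.0393 × 1.0738 × 1.0873 = 1.213427
Real growth factor = 1.182277 / 1.213427 = 0.974329
Total real return = 0.974329 − 1 → -2.57%.

-2.57%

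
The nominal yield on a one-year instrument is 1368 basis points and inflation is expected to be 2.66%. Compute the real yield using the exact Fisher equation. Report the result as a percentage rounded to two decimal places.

1 + r = 1.13680 / 1.02660 = 1.107345
r = 1.107345 − 1 = 10.7345%, i.e. 10.73%.

10.73%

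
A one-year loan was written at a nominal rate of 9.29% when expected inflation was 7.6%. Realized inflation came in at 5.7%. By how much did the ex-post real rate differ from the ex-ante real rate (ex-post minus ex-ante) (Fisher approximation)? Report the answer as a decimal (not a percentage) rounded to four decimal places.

Ex-ante: 9.29% − 7.6% = 1.690%
Ex-post: 9.29% − 5.7% = 3.590%
Difference (ex-post − ex-ante) = 1.9000% → 0.0190.

0.0190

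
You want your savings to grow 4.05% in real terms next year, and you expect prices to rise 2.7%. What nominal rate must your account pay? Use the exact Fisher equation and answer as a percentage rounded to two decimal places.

(1 + i) = (1 + r)(1 + π) = 1.04050 × 1.02700 = 1.0685935
i = 1.0685935 − 1, so the required nominal rate is 6.86%.

6.86%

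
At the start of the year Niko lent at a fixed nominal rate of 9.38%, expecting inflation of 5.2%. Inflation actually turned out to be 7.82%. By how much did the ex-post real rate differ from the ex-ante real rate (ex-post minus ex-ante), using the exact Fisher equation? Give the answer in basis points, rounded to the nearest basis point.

Ex-ante: (1 + 0.0938)/(1 + 0.0520) − 1 = 3.9734%
Ex-post: (1 + 0.0938)/(1 + 0.0782) − 1 = 1.4469%
Difference (ex-post − ex-ante) = -2.5265% → -253 basis points.

-253 basis points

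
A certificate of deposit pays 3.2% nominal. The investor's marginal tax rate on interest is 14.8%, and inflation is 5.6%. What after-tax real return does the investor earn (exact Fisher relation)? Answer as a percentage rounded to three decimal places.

After-tax nominal return = 3.2% × (1 − 0.148) = 2.7264%.
1 + r = 1.027264 / 1.05600 = 0.972788
After-tax real rate = 0.972788 − 1 → -2.721%.

-2.721%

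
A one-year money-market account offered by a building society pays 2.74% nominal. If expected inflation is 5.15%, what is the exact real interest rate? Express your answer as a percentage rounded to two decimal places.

-2.29%

By the Fisher identity, 1 + r = (1 + i)/(1 + π).
1 + r = 1.02740 / 1.05150 = 0.977080
r = 0.977080 − 1 = -2.2920%, i.e. -2.29%.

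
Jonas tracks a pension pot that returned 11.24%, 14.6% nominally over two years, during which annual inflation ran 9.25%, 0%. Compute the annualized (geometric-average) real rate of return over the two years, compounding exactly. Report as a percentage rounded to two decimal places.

8.02%

Nominal growth factor = 1.1124 × 1.1460 = 1.27481040
Price-level growth factor = 1.0925 × 1.0000 = 1.09250000
Real growth factor = 1.27481040 / 1.09250000 = 1.16687451
Annualized real rate = 1.16687451^(1/2) − 1 = 8.0220% → 8.02%.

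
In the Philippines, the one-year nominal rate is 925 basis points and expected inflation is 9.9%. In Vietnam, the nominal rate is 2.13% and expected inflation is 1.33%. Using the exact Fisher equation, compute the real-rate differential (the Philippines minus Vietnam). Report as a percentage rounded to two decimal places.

-1.38%

The Philippines: (1 + 0.0925)/(1 + 0.0990) − 1 = -0.5914%
Vietnam: (1 + 0.0213)/(1 + 0.0133) − 1 = 0.7895%
Differential = -0.5914% − 0.7895% = -1.3809% → -1.38%.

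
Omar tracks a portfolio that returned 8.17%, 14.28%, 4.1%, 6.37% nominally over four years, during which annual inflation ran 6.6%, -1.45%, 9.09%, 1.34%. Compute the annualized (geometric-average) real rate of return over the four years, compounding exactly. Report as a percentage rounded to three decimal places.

4.194%

Nominal growth factor = 1.0817 × 1.1428 × 1.0410 × 1.0637 = 1.36882192
Price-level growth factor = 1.0660 × 0.9855 × 1.0909 × 1.0134 = 1.16139426
Real growth factor = 1.36882192 / 1.16139426 = 1.17860228
Annualized real rate = 1.17860228^(1/4) − 1 = 4.1938% → 4.194%.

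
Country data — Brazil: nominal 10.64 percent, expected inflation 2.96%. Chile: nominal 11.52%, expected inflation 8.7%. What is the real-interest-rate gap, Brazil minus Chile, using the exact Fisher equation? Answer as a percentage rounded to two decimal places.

4.86%

Brazil: (1 + 0.1064)/(1 + 0.0296) − 1 = 7.4592%
Chile: (1 + 0.1152)/(1 + 0.0870) − 1 = 2.5943%
Differential = 7.4592% − 2.5943% = 4.8649% → 4.86%.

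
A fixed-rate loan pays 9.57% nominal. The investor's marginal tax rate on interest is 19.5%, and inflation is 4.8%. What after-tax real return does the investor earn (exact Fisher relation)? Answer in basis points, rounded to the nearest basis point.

277 basis points

After-tax nominal return = 9.57% × (1 − 0.195) = 7.70385%.
1 + r = 1.0770385 / 1.04800 = 1.027708
After-tax real rate = 1.027708 − 1 → 277 basis points.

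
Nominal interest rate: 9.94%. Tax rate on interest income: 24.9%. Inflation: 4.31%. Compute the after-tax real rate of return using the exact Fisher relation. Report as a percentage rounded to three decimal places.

3.025%

After-tax nominal return = 9.94% × (1 − 0.249) = 7.46494%.
1 + r = 1.0746494 / 1.04310 = 1.030246
After-tax real rate = 1.030246 − 1 → 3.025%.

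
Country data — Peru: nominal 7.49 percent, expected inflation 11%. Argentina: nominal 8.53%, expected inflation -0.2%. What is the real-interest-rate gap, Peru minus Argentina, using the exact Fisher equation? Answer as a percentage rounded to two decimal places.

-11.91%

Peru: (1 + 0.0749)/(1 + 0.1100) − 1 = -3.1622%
Argentina: (1 + 0.0853)/(1 − 0.0020) − 1 = 8.7475%
Differential = -3.1622% − 8.7475% = -11.9097% → -11.91%.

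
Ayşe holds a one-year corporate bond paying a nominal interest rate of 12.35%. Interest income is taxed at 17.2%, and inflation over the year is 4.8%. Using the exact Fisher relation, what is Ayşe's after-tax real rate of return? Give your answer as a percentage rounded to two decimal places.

After-tax nominal return = 12.35% × (1 − 0.172) = 10.2258%.
1 + r = 1.102258 / 1.04800 = 1.051773
After-tax real rate = 1.051773 − 1 → 5.18%.

5.18%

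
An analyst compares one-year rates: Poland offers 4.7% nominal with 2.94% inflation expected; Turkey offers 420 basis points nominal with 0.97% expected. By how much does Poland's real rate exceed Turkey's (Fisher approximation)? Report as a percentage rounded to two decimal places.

Poland: 4.7% − 2.94% = 1.760%
Turkey: 4.2% − 0.97% = 3.230%
Differential = -1.470% → -1.47%.

-1.47%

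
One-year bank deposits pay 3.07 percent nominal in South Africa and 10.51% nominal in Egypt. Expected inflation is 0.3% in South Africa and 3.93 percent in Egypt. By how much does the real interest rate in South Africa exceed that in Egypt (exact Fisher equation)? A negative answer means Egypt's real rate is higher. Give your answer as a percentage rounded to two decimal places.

-3.57%

South Africa: (1 + 0.0307)/(1 + 0.0030) − 1 = 2.7617%
Egypt: (1 + 0.1051)/(1 + 0.0393) − 1 = 6.3312%
Differential = 2.7617% − 6.3312% = -3.5695% → -3.57%.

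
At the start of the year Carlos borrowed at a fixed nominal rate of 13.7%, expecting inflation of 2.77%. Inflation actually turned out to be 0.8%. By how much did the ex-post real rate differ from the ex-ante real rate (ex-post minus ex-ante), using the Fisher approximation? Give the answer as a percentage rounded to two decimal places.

1.97%

Ex-ante: 13.7% − 2.77% = 10.930%
Ex-post: 13.7% − 0.8% = 12.900%
Difference (ex-post − ex-ante) = 1.9700% → 1.97%.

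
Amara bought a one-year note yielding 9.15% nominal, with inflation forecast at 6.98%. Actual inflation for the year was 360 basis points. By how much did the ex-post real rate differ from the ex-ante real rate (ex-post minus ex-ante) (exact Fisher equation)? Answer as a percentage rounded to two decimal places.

Ex-ante: (1 + 0.0915)/(1 + 0.0698) − 1 = 2.0284%
Ex-post: (1 + 0.0915)/(1 + 0.0360) − 1 = 5.3571%
Difference (ex-post − ex-ante) = 3.3287% → 3.33%.

3.33%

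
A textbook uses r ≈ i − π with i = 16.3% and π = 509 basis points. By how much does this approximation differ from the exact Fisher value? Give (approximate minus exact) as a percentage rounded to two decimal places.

0.54%

Approximate: r ≈ 16.300% − 5.090% = 11.2100%
Exact: (1 + 0.1630)/(1 + 0.0509) − 1 = 10.6670%
Error = 11.2100% − 10.6670% = 0.5430% → 0.54%.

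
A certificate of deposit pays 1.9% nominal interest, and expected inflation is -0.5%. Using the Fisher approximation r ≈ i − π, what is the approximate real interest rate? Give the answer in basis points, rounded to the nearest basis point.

240 basis points

r ≈ i − π = 1.9% − (-0.5%) = 240 basis points.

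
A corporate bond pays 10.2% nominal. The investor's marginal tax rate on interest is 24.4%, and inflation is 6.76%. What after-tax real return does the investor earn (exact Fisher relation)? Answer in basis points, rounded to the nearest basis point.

89 basis points

After-tax nominal return = 10.2% × (1 − 0.244) = 7.7112%.
1 + r = 1.077112 / 1.06760 = 1.008910
After-tax real rate = 1.008910 − 1 → 89 basis points.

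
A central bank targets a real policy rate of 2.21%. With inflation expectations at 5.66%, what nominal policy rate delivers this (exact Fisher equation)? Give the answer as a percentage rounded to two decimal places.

(1 + i) = (1 + r)(1 + π) = 1.02210 × 1.05660 = 1.07995086
i = 1.07995086 − 1, so the required nominal rate is 8.00%.

8.00%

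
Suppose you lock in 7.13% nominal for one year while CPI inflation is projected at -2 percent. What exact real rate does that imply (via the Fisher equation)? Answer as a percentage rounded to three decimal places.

9.316%

1 + r = 1.07130 / 0.98000 = 1.093163
r = 1.093163 − 1 = 9.3163%, i.e. 9.316%.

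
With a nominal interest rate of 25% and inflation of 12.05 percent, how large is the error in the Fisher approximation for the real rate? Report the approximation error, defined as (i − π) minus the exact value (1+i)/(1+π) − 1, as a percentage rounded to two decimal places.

1.39%

Approximate: r ≈ 25.000% − 12.050% = 12.9500%
Exact: (1 + 0.2500)/(1 + 0.1205) − 1 = 11.5573%
Error = 12.9500% − 11.5573% = 1.3927% → 1.39%.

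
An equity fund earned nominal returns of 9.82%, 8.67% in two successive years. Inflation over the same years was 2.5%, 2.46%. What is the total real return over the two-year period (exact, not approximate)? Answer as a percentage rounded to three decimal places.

13.635%

Compound the nominal returns: 1.0982 × 1.0867 = 1.193414.
Compound inflation: 1.0250 × 1.0246 = 1.050215.
Deflate: 1.193414 / 1.050215 = 1.136352.
Total real return = 1.136352 − 1 → 13.635%.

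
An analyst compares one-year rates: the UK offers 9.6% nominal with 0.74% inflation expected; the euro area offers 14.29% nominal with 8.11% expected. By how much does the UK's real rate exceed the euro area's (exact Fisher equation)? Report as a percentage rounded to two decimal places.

3.08%

The UK: (1 + 0.0960)/(1 + 0.0074) − 1 = 8.7949%
The euro area: (1 + 0.1429)/(1 + 0.0811) − 1 = 5.7164%
Differential = 8.7949% − 5.7164% = 3.0785% → 3.08%.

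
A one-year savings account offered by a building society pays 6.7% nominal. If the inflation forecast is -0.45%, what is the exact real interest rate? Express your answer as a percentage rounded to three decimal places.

By the Fisher relation, 1 + r = (1 + i)/(1 + π).
1 + r = 1.06700 / 0.99550 = 1.071823
r = 1.071823 − 1 = 7.1823%, i.e. 7.182%.

7.182%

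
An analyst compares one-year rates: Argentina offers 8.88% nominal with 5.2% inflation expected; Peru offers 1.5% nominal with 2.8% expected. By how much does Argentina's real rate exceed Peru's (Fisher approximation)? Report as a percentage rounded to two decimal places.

Argentina: 8.88% − 5.2% = 3.680%
Peru: 1.5% − 2.8% = -1.300%
Differential = 4.980% → 4.98%.

4.98%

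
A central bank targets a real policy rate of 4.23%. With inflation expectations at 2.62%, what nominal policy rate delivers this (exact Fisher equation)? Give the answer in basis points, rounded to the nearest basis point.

(1 + i) = (1 + r)(1 + π) = 1.04230 × 1.02620 = 1.06960826
i = 1.06960826 − 1, so the required nominal rate is 696 basis points.

696 basis points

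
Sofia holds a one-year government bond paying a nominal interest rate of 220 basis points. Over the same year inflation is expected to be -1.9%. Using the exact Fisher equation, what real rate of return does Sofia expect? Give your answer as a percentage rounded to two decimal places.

4.18%

1 + r = 1.02200 / 0.98100 = 1.041794
r = 1.041794 − 1 = 4.1794%, i.e. 4.18%.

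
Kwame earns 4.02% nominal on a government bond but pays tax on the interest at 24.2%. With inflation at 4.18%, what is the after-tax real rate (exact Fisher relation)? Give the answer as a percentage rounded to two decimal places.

-1.09%

After-tax nominal return = 4.02% × (1 − 0.242) = 3.04716%.
1 + r = 1.0304716 / 1.04180 = 0.989126
After-tax real rate = 0.989126 − 1 → -1.09%.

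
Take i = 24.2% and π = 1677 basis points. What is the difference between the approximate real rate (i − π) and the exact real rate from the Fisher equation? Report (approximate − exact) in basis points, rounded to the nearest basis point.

107 basis points

Approximate: r ≈ 24.200% − 16.770% = 7.4300%
Exact: (1 + 0.2420)/(1 + 0.1677) − 1 = 6.3629%
Error = 7.4300% − 6.3629% = 1.0671% → 107 basis points.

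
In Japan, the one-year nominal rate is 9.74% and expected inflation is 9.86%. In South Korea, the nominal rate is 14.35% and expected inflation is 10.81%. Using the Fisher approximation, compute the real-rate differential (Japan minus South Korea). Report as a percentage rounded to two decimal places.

-3.66%

Japan: 9.74% − 9.86% = -0.120%
South Korea: 14.35% − 10.81% = 3.540%
Differential = -3.660% → -3.66%.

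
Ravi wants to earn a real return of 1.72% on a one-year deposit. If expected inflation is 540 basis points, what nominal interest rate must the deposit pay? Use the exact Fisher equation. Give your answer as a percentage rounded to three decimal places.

(1 + i) = (1 + r)(1 + π) = 1.01720 × 1.05400 = 1.0721288
i = 1.0721288 − 1, so the required nominal rate is 7.213%.

7.213%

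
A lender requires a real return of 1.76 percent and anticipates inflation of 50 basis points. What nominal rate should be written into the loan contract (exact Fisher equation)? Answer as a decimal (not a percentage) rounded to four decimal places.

0.0227

(1 + i) = (1 + r)(1 + π) = 1.01760 × 1.00500 = 1.022688
i = 1.022688 − 1, so the required nominal rate is 0.0227.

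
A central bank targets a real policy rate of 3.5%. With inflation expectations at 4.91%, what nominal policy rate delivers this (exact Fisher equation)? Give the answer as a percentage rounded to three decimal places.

8.582%

(1 + i) = (1 + r)(1 + π) = 1.03500 × 1.04910 = 1.0858185
i = 1.0858185 − 1, so the required nominal rate is 8.582%.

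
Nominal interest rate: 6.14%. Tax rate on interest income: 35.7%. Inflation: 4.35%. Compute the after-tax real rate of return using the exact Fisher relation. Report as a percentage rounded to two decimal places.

After-tax nominal return = 6.14% × (1 − 0.357) = 3.94802%.
1 + r = 1.0394802 / 1.04350 = 0.996148
After-tax real rate = 0.996148 − 1 → -0.39%.

-0.39%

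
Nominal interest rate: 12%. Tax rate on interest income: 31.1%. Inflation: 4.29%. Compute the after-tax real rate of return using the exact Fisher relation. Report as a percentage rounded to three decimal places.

3.814%

After-tax nominal return = 12% × (1 − 0.311) = 8.2680%.
1 + r = 1.08268 / 1.04290 = 1.038144
After-tax real rate = 1.038144 − 1 → 3.814%.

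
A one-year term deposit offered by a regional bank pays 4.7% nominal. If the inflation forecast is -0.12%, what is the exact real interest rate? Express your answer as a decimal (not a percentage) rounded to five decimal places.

0.04826

By the Fisher relation, 1 + r = (1 + i)/(1 + π).
1 + r = 1.04700 / 0.99880 = 1.048258
r = 1.048258 − 1 = 4.8258%, i.e. 0.04826.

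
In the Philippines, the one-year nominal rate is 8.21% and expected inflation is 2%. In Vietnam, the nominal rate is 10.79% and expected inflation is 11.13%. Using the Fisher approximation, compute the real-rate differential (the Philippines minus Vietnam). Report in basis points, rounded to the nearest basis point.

The Philippines: 8.21% − 2% = 6.210%
Vietnam: 10.79% − 11.13% = -0.340%
Differential = 6.550% → 655 basis points.

655 basis points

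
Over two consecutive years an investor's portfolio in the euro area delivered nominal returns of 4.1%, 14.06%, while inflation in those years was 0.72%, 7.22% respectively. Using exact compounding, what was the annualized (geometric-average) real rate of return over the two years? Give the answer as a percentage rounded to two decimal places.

4.86%

Nominal growth factor = 1.0410 × 1.1406 = 1.18736460
Price-level growth factor = 1.0072 × 1.0722 = 1.07991984
Real growth factor = 1.18736460 / 1.07991984 = 1.09949327
Annualized real rate = 1.09949327^(1/2) − 1 = 4.8567% → 4.86%.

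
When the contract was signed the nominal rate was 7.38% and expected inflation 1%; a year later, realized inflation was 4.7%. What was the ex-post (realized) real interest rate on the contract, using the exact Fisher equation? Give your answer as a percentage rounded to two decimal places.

Ex-post: (1 + 0.0738)/(1 + 0.0470) − 1 = 2.5597%
So the realized real rate is 2.56%.

2.56%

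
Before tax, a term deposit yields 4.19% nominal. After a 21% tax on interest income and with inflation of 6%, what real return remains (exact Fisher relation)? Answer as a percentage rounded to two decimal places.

-2.54%

After-tax nominal return = 4.19% × (1 − 0.21) = 3.3101%.
1 + r = 1.033101 / 1.06000 = 0.974624
After-tax real rate = 0.974624 − 1 → -2.54%.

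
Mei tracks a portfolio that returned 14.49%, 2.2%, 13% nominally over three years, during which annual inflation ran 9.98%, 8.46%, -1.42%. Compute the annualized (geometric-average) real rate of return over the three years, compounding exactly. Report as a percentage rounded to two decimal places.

Compound the nominal returns: 1.1449 × 1.0220 × 1.1300 = 1.32219921.
Compound inflation: 1.0998 × 1.0846 × 0.9858 = 1.17590471.
Deflate: 1.32219921 / 1.17590471 = 1.12441017.
Annualized real rate = 1.12441017^(1/3) − 1 = 3.9860% → 3.99%.

3.99%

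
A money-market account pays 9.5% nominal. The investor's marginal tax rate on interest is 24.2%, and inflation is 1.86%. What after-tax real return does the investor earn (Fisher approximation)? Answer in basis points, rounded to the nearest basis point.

After-tax nominal return = 9.5% × (1 − 0.242) = 7.2010%.
r ≈ 7.2010% − 1.86% → 534 basis points.

534 basis points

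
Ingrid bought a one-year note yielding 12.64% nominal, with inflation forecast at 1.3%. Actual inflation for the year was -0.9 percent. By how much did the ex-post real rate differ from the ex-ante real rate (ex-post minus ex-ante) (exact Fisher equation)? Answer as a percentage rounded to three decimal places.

Ex-ante: (1 + 0.1264)/(1 + 0.0130) − 1 = 11.19447%
Ex-post: (1 + 0.1264)/(1 − 0.0090) − 1 = 13.66297%
Difference (ex-post − ex-ante) = 2.46849% → 2.468%.

2.468%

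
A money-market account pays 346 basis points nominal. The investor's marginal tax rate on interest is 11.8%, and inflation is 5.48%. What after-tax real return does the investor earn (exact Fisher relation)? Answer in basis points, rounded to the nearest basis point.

After-tax nominal return = 3.46% × (1 − 0.118) = 3.05172%.
1 + r = 1.0305172 / 1.05480 = 0.976979
After-tax real rate = 0.976979 − 1 → -230 basis points.

-230 basis points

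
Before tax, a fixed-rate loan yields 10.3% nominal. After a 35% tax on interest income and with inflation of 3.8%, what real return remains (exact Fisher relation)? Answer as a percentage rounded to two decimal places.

2.79%

After-tax nominal return = 10.3% × (1 − 0.35) = 6.6950%.
1 + r = 1.06695 / 1.03800 = 1.027890
After-tax real rate = 1.027890 − 1 → 2.79%.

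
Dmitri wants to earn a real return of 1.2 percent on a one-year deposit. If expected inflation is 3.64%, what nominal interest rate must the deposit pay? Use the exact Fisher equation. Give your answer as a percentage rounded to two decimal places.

4.88%

(1 + i) = (1 + r)(1 + π) = 1.01200 × 1.03640 = 1.0488368
i = 1.0488368 − 1, so the required nominal rate is 4.88%.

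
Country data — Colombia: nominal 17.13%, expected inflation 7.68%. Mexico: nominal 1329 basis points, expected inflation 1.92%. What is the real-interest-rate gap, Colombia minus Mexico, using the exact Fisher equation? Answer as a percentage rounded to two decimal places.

Colombia: (1 + 0.1713)/(1 + 0.0768) − 1 = 8.7760%
Mexico: (1 + 0.1329)/(1 + 0.0192) − 1 = 11.1558%
Differential = 8.7760% − 11.1558% = -2.3798% → -2.38%.

-2.38%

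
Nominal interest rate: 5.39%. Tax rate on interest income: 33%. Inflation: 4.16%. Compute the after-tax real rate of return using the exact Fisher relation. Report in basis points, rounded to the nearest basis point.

After-tax nominal return = 5.39% × (1 − 0.33) = 3.6113%.
1 + r = 1.036113 / 1.04160 = 0.994732
After-tax real rate = 0.994732 − 1 → -53 basis points.

-53 basis points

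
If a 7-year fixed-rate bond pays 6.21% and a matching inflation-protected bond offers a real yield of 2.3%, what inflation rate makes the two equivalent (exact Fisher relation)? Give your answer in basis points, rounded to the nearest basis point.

382 basis points

(1 + π) = (1 + i)/(1 + r) = 1.06210 / 1.02300 = 1.038221
Break-even inflation = 1.038221 − 1 → 382 basis points.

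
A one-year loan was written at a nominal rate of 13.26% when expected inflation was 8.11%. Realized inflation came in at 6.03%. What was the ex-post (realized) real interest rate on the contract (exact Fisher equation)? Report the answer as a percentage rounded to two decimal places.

6.82%

Ex-post: (1 + 0.1326)/(1 + 0.0603) − 1 = 6.8188%
So the realized real rate is 6.82%.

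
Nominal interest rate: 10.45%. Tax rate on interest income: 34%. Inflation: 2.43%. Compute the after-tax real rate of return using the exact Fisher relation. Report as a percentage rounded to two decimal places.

After-tax nominal return = 10.45% × (1 − 0.34) = 6.8970%.
1 + r = 1.06897 / 1.02430 = 1.043610
After-tax real rate = 1.043610 − 1 → 4.36%.

4.36%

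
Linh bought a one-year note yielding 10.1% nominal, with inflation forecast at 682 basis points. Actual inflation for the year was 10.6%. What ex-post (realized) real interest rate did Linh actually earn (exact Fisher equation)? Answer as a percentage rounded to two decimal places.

-0.45%

Ex-post: (1 + 0.1010)/(1 + 0.1060) − 1 = -0.4521%
So the realized real rate is -0.45%.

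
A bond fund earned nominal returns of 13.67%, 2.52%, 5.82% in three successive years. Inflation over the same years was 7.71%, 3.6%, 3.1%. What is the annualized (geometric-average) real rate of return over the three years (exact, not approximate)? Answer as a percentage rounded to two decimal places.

Compound the nominal returns: 1.1367 × 1.0252 × 1.0582 = 1.23316791.
Compound inflation: 1.0771 × 1.0360 × 1.0310 = 1.15046774.
Deflate: 1.23316791 / 1.15046774 = 1.07188395.
Annualized real rate = 1.07188395^(1/3) − 1 = 2.3409% → 2.34%.

2.34%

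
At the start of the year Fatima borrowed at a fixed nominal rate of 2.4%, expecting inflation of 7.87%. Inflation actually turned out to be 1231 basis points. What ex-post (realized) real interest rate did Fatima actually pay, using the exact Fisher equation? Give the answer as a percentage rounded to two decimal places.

Ex-post: (1 + 0.0240)/(1 + 0.1231) − 1 = -8.8238%
So the realized real rate is -8.82%.

-8.82%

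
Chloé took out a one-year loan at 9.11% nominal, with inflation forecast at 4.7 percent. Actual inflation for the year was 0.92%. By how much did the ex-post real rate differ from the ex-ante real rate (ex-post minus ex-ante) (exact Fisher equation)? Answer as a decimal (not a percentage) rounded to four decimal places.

Ex-ante: (1 + 0.0911)/(1 + 0.0470) − 1 = 4.2120%
Ex-post: (1 + 0.0911)/(1 + 0.0092) − 1 = 8.1153%
Difference (ex-post − ex-ante) = 3.9033% → 0.0390.

0.0390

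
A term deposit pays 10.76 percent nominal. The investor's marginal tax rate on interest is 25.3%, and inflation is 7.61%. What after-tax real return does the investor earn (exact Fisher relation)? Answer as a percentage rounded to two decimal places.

0.40%

After-tax nominal return = 10.76% × (1 − 0.253) = 8.03772%.
1 + r = 1.0803772 / 1.07610 = 1.003975
After-tax real rate = 1.003975 − 1 → 0.40%.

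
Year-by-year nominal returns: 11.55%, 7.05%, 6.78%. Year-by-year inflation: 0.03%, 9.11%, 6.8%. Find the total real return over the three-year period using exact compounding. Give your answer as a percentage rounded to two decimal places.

Compound the nominal returns: 1.1155 × 1.0705 × 1.0678 = 1.275106.
Compound inflation: 1.0003 × 1.0911 × 1.0680 = 1.165644.
Deflate: 1.275106 / 1.165644 = 1.093906.
Total real return = 1.093906 − 1 → 9.39%.

9.39%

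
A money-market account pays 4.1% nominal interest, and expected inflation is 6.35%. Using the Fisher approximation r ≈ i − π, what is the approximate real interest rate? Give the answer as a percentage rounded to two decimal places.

-2.25%

r ≈ i − π = 4.1% − 6.35% = -2.25%.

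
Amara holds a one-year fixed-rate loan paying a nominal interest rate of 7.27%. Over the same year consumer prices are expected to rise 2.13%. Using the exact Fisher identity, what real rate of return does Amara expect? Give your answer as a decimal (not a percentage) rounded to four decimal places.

0.0503

By the Fisher identity, 1 + r = (1 + i)/(1 + π).
1 + r = 1.07270 / 1.02130 = 1.050328
r = 1.050328 − 1 = 5.0328%, i.e. 0.0503.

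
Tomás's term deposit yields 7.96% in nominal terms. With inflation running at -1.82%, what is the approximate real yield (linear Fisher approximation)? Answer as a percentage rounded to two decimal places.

9.78%

r ≈ i − π = 7.96% − (-1.82%) = 9.78%.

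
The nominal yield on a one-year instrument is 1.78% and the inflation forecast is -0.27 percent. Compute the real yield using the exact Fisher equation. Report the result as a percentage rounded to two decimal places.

2.06%

1 + r = 1.01780 / 0.99730 = 1.020555
r = 1.020555 − 1 = 2.0555%, i.e. 2.06%.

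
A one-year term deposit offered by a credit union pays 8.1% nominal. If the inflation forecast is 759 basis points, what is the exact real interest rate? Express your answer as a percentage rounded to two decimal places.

By the Fisher identity, 1 + r = (1 + i)/(1 + π).
1 + r = 1.08100 / 1.07590 = 1.004740
r = 1.004740 − 1 = 0.4740%, i.e. 0.47%.

0.47%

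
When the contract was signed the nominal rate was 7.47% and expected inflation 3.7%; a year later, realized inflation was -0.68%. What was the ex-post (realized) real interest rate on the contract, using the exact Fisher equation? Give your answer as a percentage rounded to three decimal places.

Ex-post: (1 + 0.0747)/(1 − 0.0068) − 1 = 8.2058%
So the realized real rate is 8.206%.

8.206%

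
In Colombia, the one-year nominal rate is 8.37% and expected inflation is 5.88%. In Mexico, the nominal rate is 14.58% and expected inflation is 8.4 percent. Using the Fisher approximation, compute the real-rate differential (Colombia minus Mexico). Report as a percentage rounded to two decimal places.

-3.69%

Colombia: 8.37% − 5.88% = 2.490%
Mexico: 14.58% − 8.4% = 6.180%
Differential = -3.690% → -3.69%.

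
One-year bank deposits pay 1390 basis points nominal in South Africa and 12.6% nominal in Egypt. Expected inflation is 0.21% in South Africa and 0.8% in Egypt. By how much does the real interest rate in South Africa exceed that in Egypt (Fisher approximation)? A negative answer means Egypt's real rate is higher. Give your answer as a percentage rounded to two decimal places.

1.89%

South Africa: 13.9% − 0.21% = 13.690%
Egypt: 12.6% − 0.8% = 11.800%
Differential = 1.890% → 1.89%.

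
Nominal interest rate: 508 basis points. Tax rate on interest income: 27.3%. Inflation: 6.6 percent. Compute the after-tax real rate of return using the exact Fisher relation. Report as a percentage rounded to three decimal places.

After-tax nominal return = 5.08% × (1 − 0.273) = 3.69316%.
1 + r = 1.0369316 / 1.06600 = 0.972731
After-tax real rate = 0.972731 − 1 → -2.727%.

-2.727%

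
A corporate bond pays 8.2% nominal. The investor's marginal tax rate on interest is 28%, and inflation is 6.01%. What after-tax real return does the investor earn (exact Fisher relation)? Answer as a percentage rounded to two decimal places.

-0.10%

After-tax nominal return = 8.2% × (1 − 0.28) = 5.9040%.
1 + r = 1.05904 / 1.06010 = 0.999000
After-tax real rate = 0.999000 − 1 → -0.10%.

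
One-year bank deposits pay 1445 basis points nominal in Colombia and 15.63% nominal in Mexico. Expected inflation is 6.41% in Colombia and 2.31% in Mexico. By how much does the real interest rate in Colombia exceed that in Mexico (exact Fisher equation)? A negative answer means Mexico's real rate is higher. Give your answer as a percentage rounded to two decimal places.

Colombia: (1 + 0.1445)/(1 + 0.0641) − 1 = 7.5557%
Mexico: (1 + 0.1563)/(1 + 0.0231) − 1 = 13.0193%
Differential = 7.5557% − 13.0193% = -5.4636% → -5.46%.

-5.46%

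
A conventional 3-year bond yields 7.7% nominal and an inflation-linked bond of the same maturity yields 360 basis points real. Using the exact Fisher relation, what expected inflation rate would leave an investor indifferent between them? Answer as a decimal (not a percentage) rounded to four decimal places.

(1 + π) = (1 + i)/(1 + r) = 1.07700 / 1.03600 = 1.039575
Break-even inflation = 1.039575 − 1 → 0.0396.

0.0396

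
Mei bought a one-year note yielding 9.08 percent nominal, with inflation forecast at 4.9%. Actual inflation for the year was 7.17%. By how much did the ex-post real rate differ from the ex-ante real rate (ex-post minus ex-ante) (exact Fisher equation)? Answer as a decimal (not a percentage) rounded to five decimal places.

-0.02203

Ex-ante: (1 + 0.0908)/(1 + 0.0490) − 1 = 3.98475%
Ex-post: (1 + 0.0908)/(1 + 0.0717) − 1 = 1.78222%
Difference (ex-post − ex-ante) = -2.20253% → -0.02203.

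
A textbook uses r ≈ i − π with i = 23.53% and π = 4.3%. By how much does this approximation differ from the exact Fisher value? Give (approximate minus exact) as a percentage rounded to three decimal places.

Approximate: r ≈ 23.530% − 4.300% = 19.2300%
Exact: (1 + 0.2353)/(1 + 0.0430) − 1 = 18.4372%
Error = 19.2300% − 18.4372% = 0.7928% → 0.793%.

0.793%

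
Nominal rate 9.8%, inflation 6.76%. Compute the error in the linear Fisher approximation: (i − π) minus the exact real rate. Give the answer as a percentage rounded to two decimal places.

0.19%

Approximate: r ≈ 9.800% − 6.760% = 3.0400%
Exact: (1 + 0.0980)/(1 + 0.0676) − 1 = 2.8475%
Error = 3.0400% − 2.8475% = 0.1925% → 0.19%.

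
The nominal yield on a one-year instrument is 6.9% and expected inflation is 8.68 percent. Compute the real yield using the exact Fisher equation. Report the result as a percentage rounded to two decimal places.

By the Fisher identity, 1 + r = (1 + i)/(1 + π).
1 + r = 1.06900 / 1.08680 = 0.983622
r = 0.983622 − 1 = -1.6378%, i.e. -1.64%.

-1.64%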